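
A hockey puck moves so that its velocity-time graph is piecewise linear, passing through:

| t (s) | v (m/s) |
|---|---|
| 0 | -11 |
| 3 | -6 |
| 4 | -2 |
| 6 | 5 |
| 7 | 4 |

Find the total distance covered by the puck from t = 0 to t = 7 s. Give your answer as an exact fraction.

267/7 m

Total distance travelled is ∫|v| dt — sum the magnitudes of each area piece.
0–3 s: |½(-11 + -6)(3)| = 25.5 m
3–4 s: |½(-6 + -2)(1)| = 4 m
4–6 s: v = 0 at t = 32/7 s; triangle areas 4/7 + 25/7 = 29/7 m
6–7 s: |½(5 + 4)(1)| = 4.5 m
Total distance = 267/7 m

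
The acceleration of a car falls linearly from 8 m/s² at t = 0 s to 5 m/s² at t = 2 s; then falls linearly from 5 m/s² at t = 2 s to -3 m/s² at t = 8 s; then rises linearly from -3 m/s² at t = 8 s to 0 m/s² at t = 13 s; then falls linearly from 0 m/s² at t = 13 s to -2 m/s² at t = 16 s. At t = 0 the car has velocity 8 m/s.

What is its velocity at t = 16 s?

16.5 m/s

Δv equals the area under the a-t graph; then v = v₀ + Δv.
0–2 s: ½(8 + 5)(2) = 13 m/s
2–8 s: ½(5 + -3)(6) = 6 m/s
8–13 s: ½(-3 + 0)(5) = -7.5 m/s
13–16 s: ½(0 + -2)(3) = -3 m/s
Δv = 8.5 m/s, so v(16) = 8 + (8.5) = 16.5 m/s.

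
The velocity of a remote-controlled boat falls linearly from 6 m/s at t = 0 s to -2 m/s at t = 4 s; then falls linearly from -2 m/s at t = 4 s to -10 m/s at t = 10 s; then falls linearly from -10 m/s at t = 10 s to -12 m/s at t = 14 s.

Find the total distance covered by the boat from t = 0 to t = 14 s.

90 m

Distance (not displacement) is the total path length: add the absolute areas under v-t.
0–4 s: v = 0 at t = 3 s; triangle areas 9 + 1 = 10 m
4–10 s: |½(-2 + -10)(6)| = 36 m
10–14 s: |½(-10 + -12)(4)| = 44 m
Total distance = 90 m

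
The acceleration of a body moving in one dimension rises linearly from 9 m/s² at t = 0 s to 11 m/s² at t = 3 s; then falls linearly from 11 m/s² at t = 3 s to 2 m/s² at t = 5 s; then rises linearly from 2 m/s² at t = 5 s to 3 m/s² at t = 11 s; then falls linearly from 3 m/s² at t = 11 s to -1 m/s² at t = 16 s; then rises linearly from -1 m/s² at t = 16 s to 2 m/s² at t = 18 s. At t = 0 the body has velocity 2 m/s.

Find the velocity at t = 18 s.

Δv equals the area under the a-t graph; then v = v₀ + Δv.
0–3 s: ½(9 + 11)(3) = 30 m/s
3–5 s: ½(11 + 2)(2) = 13 m/s
5–11 s: ½(2 + 3)(6) = 15 m/s
11–16 s: ½(3 + -1)(5) = 5 m/s
16–18 s: ½(-1 + 2)(2) = 1 m/s
Δv = 64 m/s, so v(18) = 2 + (64) = 66 m/s.

66 m/s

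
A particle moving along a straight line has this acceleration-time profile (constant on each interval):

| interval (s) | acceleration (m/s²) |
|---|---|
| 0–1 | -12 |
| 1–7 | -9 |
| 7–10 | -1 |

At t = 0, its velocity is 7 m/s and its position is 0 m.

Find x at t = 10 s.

-372.5 m

On each constant-a segment, Δv = aΔt and Δx = v₀Δt + ½aΔt²; chain segment to segment.
0–1 s: v starts 7 m/s; Δx = 7·1 + ½·-12·1² = 1 m; v ends -5 m/s.
1–7 s: v starts -5 m/s; Δx = -5·6 + ½·-9·6² = -192 m; v ends -59 m/s.
7–10 s: v starts -59 m/s; Δx = -59·3 + ½·-1·3² = -181.5 m; v ends -62 m/s.
x(10) = 0 + Σ Δx = -372.5 m.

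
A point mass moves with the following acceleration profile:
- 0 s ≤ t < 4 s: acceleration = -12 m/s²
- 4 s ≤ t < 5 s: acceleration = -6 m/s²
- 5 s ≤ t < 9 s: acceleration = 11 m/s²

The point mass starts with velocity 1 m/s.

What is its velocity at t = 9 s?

-9 m/s

Δv equals the area under the a-t graph; then v = v₀ + Δv.
0–4 s: -12 × 4 = -48 m/s
4–5 s: -6 × 1 = -6 m/s
5–9 s: 11 × 4 = 44 m/s
Δv = -10 m/s, so v(9) = 1 + (-10) = -9 m/s.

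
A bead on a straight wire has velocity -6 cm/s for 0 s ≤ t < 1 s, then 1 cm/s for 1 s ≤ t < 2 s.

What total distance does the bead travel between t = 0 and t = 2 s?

7 cm

Distance (not displacement) is the total path length: add the absolute areas under v-t.
0–1 s: |-6| × 1 = 6 cm
1–2 s: |1| × 1 = 1 cm
Total distance = 7 cm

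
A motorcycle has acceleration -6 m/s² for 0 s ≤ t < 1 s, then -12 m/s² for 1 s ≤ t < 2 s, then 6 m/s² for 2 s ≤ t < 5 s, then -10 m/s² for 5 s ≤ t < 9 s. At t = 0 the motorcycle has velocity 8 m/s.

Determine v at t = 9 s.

-32 m/s

Δv equals the area under the a-t graph; then v = v₀ + Δv.
0–1 s: -6 × 1 = -6 m/s
1–2 s: -12 × 1 = -12 m/s
2–5 s: 6 × 3 = 18 m/s
5–9 s: -10 × 4 = -40 m/s
Δv = -40 m/s, so v(9) = 8 + (-40) = -32 m/s.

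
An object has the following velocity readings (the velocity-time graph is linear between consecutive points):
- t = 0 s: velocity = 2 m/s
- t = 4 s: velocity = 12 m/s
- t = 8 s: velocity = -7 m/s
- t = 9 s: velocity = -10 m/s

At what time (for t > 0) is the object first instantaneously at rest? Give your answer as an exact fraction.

t = 124/19 s

v changes sign on 4–8 s (from 12 to -7); the graph is linear there, so v = 0 at t = 4 + (-12)·(8 − 4)/(-7 − 12) = 124/19 s.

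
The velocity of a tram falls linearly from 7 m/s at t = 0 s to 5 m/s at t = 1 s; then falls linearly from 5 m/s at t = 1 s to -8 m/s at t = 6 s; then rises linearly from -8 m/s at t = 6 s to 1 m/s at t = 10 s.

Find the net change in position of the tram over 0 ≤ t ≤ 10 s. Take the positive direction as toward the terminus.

Net displacement equals the area under the velocity-time graph (areas below the axis count negative).
0–1 s: ½(7 + 5)(1) = 6 m
1–6 s: ½(5 + -8)(5) = -7.5 m
6–10 s: ½(-8 + 1)(4) = -14 m
Net displacement = -15.5 m

-15.5 m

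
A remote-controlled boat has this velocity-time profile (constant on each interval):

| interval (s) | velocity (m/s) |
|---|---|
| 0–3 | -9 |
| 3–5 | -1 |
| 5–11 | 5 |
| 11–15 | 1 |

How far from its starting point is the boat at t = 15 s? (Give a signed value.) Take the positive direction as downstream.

5 m

Displacement is the signed area under the v-t curve.
0–3 s: -9 × 3 = -27 m
3–5 s: -1 × 2 = -2 m
5–11 s: 5 × 6 = 30 m
11–15 s: 1 × 4 = 4 m
Net displacement = 5 m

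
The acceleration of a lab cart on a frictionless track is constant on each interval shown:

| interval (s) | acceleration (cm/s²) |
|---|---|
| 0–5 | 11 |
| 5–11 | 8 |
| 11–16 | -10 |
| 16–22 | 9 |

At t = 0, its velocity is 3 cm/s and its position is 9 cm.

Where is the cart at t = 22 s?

1556.5 cm

On each constant-a segment, Δv = aΔt and Δx = v₀Δt + ½aΔt²; chain segment to segment.
0–5 s: v starts 3 cm/s; Δx = 3·5 + ½·11·5² = 152.5 cm; v ends 58 cm/s.
5–11 s: v starts 58 cm/s; Δx = 58·6 + ½·8·6² = 492 cm; v ends 106 cm/s.
11–16 s: v starts 106 cm/s; Δx = 106·5 + ½·-10·5² = 405 cm; v ends 56 cm/s.
16–22 s: v starts 56 cm/s; Δx = 56·6 + ½·9·6² = 498 cm; v ends 110 cm/s.
x(22) = 9 + Σ Δx = 1556.5 cm.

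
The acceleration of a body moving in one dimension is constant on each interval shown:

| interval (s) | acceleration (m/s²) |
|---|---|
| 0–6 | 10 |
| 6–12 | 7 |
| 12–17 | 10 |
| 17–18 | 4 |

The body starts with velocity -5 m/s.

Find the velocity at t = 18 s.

Δv equals the area under the a-t graph; then v = v₀ + Δv.
0–6 s: 10 × 6 = 60 m/s
6–12 s: 7 × 6 = 42 m/s
12–17 s: 10 × 5 = 50 m/s
17–18 s: 4 × 1 = 4 m/s
Δv = 156 m/s, so v(18) = -5 + (156) = 151 m/s.

151 m/s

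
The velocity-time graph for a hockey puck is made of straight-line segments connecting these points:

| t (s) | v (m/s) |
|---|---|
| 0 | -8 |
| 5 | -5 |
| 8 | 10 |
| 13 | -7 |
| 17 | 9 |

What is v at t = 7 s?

On 5–8 s the graph is linear from -5 to 10 m/s: v(7) = -5 + (10 − -5)·(7 − 5)/(8 − 5) = 5 m/s.

5 m/s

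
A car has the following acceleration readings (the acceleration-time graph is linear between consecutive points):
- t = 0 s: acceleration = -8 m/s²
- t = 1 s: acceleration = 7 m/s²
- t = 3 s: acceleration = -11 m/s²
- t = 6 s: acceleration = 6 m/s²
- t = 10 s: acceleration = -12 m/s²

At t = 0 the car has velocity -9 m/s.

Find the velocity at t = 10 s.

-33 m/s

Δv equals the area under the a-t graph; then v = v₀ + Δv.
0–1 s: ½(-8 + 7)(1) = -0.5 m/s
1–3 s: ½(7 + -11)(2) = -4 m/s
3–6 s: ½(-11 + 6)(3) = -7.5 m/s
6–10 s: ½(6 + -12)(4) = -12 m/s
Δv = -24 m/s, so v(10) = -9 + (-24) = -33 m/s.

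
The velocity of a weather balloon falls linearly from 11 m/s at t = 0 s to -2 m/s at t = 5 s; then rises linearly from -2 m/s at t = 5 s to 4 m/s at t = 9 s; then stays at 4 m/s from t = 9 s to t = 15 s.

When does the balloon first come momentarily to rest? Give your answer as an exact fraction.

t = 55/13 s

v changes sign on 0–5 s (from 11 to -2); the graph is linear there, so v = 0 at t = 0 + (-11)·(5 − 0)/(-2 − 11) = 55/13 s.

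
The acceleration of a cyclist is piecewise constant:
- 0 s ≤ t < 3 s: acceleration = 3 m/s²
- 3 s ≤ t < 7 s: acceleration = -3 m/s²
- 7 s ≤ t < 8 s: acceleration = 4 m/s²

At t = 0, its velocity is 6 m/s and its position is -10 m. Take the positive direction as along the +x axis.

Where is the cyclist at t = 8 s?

On each constant-a segment, Δv = aΔt and Δx = v₀Δt + ½aΔt²; chain segment to segment.
0–3 s: v starts 6 m/s; Δx = 6·3 + ½·3·3² = 31.5 m; v ends 15 m/s.
3–7 s: v starts 15 m/s; Δx = 15·4 + ½·-3·4² = 36 m; v ends 3 m/s.
7–8 s: v starts 3 m/s; Δx = 3·1 + ½·4·1² = 5 m; v ends 7 m/s.
x(8) = -10 + Σ Δx = 62.5 m.

62.5 m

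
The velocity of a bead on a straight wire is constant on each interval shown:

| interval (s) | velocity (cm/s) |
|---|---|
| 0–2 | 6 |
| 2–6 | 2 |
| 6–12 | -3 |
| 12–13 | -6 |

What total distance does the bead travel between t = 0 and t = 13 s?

Distance (not displacement) is the total path length: add the absolute areas under v-t.
0–2 s: |6| × 2 = 12 cm
2–6 s: |2| × 4 = 8 cm
6–12 s: |-3| × 6 = 18 cm
12–13 s: |-6| × 1 = 6 cm
Total distance = 44 cm

44 cm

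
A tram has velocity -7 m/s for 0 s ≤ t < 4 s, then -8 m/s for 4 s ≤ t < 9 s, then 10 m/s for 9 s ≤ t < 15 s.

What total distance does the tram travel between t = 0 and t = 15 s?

128 m

Total distance travelled is ∫|v| dt — sum the magnitudes of each area piece.
0–4 s: |-7| × 4 = 28 m
4–9 s: |-8| × 5 = 40 m
9–15 s: |10| × 6 = 60 m
Total distance = 128 m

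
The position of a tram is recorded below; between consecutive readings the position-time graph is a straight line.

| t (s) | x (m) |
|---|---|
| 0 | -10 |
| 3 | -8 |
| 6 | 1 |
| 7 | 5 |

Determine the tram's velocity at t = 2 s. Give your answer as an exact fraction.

2/3 m/s

Velocity is the slope of the x-t graph on 0–3 s: (-8 − -10)/(3 − 0) = 2/3 m/s.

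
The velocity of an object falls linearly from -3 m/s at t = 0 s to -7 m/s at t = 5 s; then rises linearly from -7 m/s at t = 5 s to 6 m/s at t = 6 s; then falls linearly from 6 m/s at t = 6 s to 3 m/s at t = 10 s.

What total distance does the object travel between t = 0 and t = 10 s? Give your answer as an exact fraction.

1203/26 m

Total distance travelled is ∫|v| dt — sum the magnitudes of each area piece.
0–5 s: |½(-3 + -7)(5)| = 25 m
5–6 s: v = 0 at t = 72/13 s; triangle areas 49/26 + 18/13 = 85/26 m
6–10 s: |½(6 + 3)(4)| = 18 m
Total distance = 1203/26 m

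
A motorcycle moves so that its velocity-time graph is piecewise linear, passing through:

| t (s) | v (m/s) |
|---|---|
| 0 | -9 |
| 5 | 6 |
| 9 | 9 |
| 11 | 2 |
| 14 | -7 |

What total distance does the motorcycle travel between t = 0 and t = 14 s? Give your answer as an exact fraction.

208/3 m

Total distance travelled is ∫|v| dt — sum the magnitudes of each area piece.
0–5 s: v = 0 at t = 3 s; triangle areas 13.5 + 6 = 19.5 m
5–9 s: |½(6 + 9)(4)| = 30 m
9–11 s: |½(9 + 2)(2)| = 11 m
11–14 s: v = 0 at t = 35/3 s; triangle areas 2/3 + 49/6 = 53/6 m
Total distance = 208/3 m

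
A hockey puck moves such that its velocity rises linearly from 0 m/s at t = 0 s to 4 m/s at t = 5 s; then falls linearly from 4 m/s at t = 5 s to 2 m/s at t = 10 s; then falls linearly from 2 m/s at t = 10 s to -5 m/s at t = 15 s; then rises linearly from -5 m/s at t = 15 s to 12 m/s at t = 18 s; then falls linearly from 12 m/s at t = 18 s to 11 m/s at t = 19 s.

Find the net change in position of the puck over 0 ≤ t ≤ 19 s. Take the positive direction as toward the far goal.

Net displacement equals the area under the velocity-time graph (areas below the axis count negative).
0–5 s: ½(0 + 4)(5) = 10 m
5–10 s: ½(4 + 2)(5) = 15 m
10–15 s: ½(2 + -5)(5) = -7.5 m
15–18 s: ½(-5 + 12)(3) = 10.5 m
18–19 s: ½(12 + 11)(1) = 11.5 m
Net displacement = 39.5 m

39.5 m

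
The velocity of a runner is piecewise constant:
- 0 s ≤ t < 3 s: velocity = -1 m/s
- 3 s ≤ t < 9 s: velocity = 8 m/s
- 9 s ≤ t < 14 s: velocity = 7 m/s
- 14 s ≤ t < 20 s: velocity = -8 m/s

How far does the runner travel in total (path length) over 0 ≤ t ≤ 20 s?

134 m

Total distance travelled is ∫|v| dt — sum the magnitudes of each area piece.
0–3 s: |-1| × 3 = 3 m
3–9 s: |8| × 6 = 48 m
9–14 s: |7| × 5 = 35 m
14–20 s: |-8| × 6 = 48 m
Total distance = 134 m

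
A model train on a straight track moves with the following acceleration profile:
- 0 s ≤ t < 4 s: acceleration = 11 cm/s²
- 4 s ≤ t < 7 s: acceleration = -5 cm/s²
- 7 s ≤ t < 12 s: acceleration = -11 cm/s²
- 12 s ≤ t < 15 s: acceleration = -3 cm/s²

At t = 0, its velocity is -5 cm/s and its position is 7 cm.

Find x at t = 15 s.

On each constant-a segment, Δv = aΔt and Δx = v₀Δt + ½aΔt²; chain segment to segment.
0–4 s: v starts -5 cm/s; Δx = -5·4 + ½·11·4² = 68 cm; v ends 39 cm/s.
4–7 s: v starts 39 cm/s; Δx = 39·3 + ½·-5·3² = 94.5 cm; v ends 24 cm/s.
7–12 s: v starts 24 cm/s; Δx = 24·5 + ½·-11·5² = -17.5 cm; v ends -31 cm/s.
12–15 s: v starts -31 cm/s; Δx = -31·3 + ½·-3·3² = -106.5 cm; v ends -40 cm/s.
x(15) = 7 + Σ Δx = 45.5 cm.

45.5 cm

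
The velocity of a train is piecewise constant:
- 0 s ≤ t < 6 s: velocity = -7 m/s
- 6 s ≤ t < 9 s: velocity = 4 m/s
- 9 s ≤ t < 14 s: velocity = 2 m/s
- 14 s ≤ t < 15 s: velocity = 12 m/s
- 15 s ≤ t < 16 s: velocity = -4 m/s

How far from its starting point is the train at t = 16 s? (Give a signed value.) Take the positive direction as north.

Displacement is the signed area under the v-t curve.
0–6 s: -7 × 6 = -42 m
6–9 s: 4 × 3 = 12 m
9–14 s: 2 × 5 = 10 m
14–15 s: 12 × 1 = 12 m
15–16 s: -4 × 1 = -4 m
Net displacement = -12 m

-12 m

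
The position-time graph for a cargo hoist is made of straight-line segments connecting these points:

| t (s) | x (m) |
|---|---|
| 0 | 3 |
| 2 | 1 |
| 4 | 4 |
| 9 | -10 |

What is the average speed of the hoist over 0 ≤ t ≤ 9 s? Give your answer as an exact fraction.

Average speed = (total path length)/(elapsed time); on a piecewise-linear x-t graph the path length is Σ|Δx|.
0–2 s: |Δx| = |1 − 3| = 2 m
2–4 s: |Δx| = |4 − 1| = 3 m
4–9 s: |Δx| = |-10 − 4| = 14 m
Total path = 19 m; average speed = 19/9 = 19/9 m/s.

19/9 m/s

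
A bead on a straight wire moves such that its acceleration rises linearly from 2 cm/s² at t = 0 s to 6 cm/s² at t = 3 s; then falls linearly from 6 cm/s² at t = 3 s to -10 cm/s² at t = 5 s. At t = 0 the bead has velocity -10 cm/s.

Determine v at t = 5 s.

Δv equals the area under the a-t graph; then v = v₀ + Δv.
0–3 s: ½(2 + 6)(3) = 12 cm/s
3–5 s: ½(6 + -10)(2) = -4 cm/s
Δv = 8 cm/s, so v(5) = -10 + (8) = -2 cm/s.

-2 cm/s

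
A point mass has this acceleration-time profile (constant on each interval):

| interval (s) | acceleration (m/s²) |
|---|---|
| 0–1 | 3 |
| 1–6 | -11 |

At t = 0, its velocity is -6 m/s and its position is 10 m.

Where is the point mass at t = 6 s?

-147 m

On each constant-a segment, Δv = aΔt and Δx = v₀Δt + ½aΔt²; chain segment to segment.
0–1 s: v starts -6 m/s; Δx = -6·1 + ½·3·1² = -4.5 m; v ends -3 m/s.
1–6 s: v starts -3 m/s; Δx = -3·5 + ½·-11·5² = -152.5 m; v ends -58 m/s.
x(6) = 10 + Σ Δx = -147 m.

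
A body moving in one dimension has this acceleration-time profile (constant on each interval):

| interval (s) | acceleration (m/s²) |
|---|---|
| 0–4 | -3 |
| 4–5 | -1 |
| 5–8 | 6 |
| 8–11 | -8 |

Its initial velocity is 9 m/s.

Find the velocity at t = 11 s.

Δv equals the area under the a-t graph; then v = v₀ + Δv.
0–4 s: -3 × 4 = -12 m/s
4–5 s: -1 × 1 = -1 m/s
5–8 s: 6 × 3 = 18 m/s
8–11 s: -8 × 3 = -24 m/s
Δv = -19 m/s, so v(11) = 9 + (-19) = -10 m/s.

-10 m/s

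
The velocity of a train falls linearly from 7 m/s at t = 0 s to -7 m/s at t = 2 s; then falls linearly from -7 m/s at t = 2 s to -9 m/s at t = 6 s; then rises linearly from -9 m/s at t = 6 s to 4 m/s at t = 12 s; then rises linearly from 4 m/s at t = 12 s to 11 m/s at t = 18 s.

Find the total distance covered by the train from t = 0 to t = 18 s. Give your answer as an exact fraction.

1383/13 m

Total distance travelled is ∫|v| dt — sum the magnitudes of each area piece.
0–2 s: v = 0 at t = 1 s; triangle areas 3.5 + 3.5 = 7 m
2–6 s: |½(-7 + -9)(4)| = 32 m
6–12 s: v = 0 at t = 132/13 s; triangle areas 243/13 + 48/13 = 291/13 m
12–18 s: |½(4 + 11)(6)| = 45 m
Total distance = 1383/13 m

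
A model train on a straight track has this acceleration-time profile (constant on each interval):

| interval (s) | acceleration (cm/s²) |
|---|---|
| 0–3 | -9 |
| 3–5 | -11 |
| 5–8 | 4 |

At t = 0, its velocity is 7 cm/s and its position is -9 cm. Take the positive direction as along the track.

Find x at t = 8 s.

-198.5 cm

On each constant-a segment, Δv = aΔt and Δx = v₀Δt + ½aΔt²; chain segment to segment.
0–3 s: v starts 7 cm/s; Δx = 7·3 + ½·-9·3² = -19.5 cm; v ends -20 cm/s.
3–5 s: v starts -20 cm/s; Δx = -20·2 + ½·-11·2² = -62 cm; v ends -42 cm/s.
5–8 s: v starts -42 cm/s; Δx = -42·3 + ½·4·3² = -108 cm; v ends -30 cm/s.
x(8) = -9 + Σ Δx = -198.5 cm.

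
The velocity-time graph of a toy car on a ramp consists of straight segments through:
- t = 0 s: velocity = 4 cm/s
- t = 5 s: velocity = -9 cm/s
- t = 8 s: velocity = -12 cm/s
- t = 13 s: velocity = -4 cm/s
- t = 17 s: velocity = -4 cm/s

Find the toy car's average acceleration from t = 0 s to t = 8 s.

Average acceleration = Δv/Δt = (-12 − 4)/(8 − 0) = -2 cm/s².

-2 cm/s²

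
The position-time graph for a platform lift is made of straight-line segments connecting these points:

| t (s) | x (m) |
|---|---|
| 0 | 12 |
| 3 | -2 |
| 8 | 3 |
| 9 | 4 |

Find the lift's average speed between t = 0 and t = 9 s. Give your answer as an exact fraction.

20/9 m/s

Average speed = (total path length)/(elapsed time); on a piecewise-linear x-t graph the path length is Σ|Δx|.
0–3 s: |Δx| = |-2 − 12| = 14 m
3–8 s: |Δx| = |3 − -2| = 5 m
8–9 s: |Δx| = |4 − 3| = 1 m
Total path = 20 m; average speed = 20/9 = 20/9 m/s.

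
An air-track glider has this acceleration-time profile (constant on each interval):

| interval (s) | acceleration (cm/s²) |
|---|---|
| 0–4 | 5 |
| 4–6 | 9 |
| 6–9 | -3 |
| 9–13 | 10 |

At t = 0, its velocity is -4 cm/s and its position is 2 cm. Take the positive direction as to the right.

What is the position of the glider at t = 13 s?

On each constant-a segment, Δv = aΔt and Δx = v₀Δt + ½aΔt²; chain segment to segment.
0–4 s: v starts -4 cm/s; Δx = -4·4 + ½·5·4² = 24 cm; v ends 16 cm/s.
4–6 s: v starts 16 cm/s; Δx = 16·2 + ½·9·2² = 50 cm; v ends 34 cm/s.
6–9 s: v starts 34 cm/s; Δx = 34·3 + ½·-3·3² = 88.5 cm; v ends 25 cm/s.
9–13 s: v starts 25 cm/s; Δx = 25·4 + ½·10·4² = 180 cm; v ends 65 cm/s.
x(13) = 2 + Σ Δx = 344.5 cm.

344.5 cm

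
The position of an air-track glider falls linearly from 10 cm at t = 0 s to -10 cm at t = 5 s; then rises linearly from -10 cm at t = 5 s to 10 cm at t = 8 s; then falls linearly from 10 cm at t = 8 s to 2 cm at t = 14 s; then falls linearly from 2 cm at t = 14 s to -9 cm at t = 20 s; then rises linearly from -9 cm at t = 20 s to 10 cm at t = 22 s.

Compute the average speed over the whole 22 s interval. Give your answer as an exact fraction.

Average speed = (total path length)/(elapsed time); on a piecewise-linear x-t graph the path length is Σ|Δx|.
0–5 s: |Δx| = |-10 − 10| = 20 cm
5–8 s: |Δx| = |10 − -10| = 20 cm
8–14 s: |Δx| = |2 − 10| = 8 cm
14–20 s: |Δx| = |-9 − 2| = 11 cm
20–22 s: |Δx| = |10 − -9| = 19 cm
Total path = 78 cm; average speed = 78/22 = 39/11 cm/s.

39/11 cm/s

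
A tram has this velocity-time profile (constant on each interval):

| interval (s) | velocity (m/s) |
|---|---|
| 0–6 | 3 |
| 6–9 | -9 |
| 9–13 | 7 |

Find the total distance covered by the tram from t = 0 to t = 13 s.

73 m

Distance (not displacement) is the total path length: add the absolute areas under v-t.
0–6 s: |3| × 6 = 18 m
6–9 s: |-9| × 3 = 27 m
9–13 s: |7| × 4 = 28 m
Total distance = 73 m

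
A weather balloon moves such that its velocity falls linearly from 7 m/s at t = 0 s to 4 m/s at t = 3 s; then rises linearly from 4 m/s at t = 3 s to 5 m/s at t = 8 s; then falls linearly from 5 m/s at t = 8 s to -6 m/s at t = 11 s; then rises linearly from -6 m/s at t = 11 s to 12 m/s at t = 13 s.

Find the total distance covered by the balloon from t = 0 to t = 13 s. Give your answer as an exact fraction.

Distance (not displacement) is the total path length: add the absolute areas under v-t.
0–3 s: |½(7 + 4)(3)| = 16.5 m
3–8 s: |½(4 + 5)(5)| = 22.5 m
8–11 s: v = 0 at t = 103/11 s; triangle areas 75/22 + 54/11 = 183/22 m
11–13 s: v = 0 at t = 35/3 s; triangle areas 2 + 8 = 10 m
Total distance = 1261/22 m

1261/22 m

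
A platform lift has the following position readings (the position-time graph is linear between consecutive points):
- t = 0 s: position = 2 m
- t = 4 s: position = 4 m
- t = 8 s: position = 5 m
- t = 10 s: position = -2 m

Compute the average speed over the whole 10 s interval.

Average speed = (total path length)/(elapsed time); on a piecewise-linear x-t graph the path length is Σ|Δx|.
0–4 s: |Δx| = |4 − 2| = 2 m
4–8 s: |Δx| = |5 − 4| = 1 m
8–10 s: |Δx| = |-2 − 5| = 7 m
Total path = 10 m; average speed = 10/10 = 1 m/s.

1 m/s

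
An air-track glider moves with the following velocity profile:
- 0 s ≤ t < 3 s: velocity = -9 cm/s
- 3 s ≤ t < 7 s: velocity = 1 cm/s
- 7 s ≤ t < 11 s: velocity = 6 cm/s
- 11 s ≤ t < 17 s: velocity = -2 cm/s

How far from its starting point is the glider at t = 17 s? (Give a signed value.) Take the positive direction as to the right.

-11 cm

Net displacement equals the area under the velocity-time graph (areas below the axis count negative).
0–3 s: -9 × 3 = -27 cm
3–7 s: 1 × 4 = 4 cm
7–11 s: 6 × 4 = 24 cm
11–17 s: -2 × 6 = -12 cm
Net displacement = -11 cm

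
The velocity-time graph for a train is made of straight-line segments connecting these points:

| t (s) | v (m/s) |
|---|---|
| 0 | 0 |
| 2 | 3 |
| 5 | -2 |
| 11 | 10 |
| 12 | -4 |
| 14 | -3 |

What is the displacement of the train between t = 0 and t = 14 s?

Displacement is the signed area under the v-t curve.
0–2 s: ½(0 + 3)(2) = 3 m
2–5 s: ½(3 + -2)(3) = 1.5 m
5–11 s: ½(-2 + 10)(6) = 24 m
11–12 s: ½(10 + -4)(1) = 3 m
12–14 s: ½(-4 + -3)(2) = -7 m
Net displacement = 24.5 m

24.5 m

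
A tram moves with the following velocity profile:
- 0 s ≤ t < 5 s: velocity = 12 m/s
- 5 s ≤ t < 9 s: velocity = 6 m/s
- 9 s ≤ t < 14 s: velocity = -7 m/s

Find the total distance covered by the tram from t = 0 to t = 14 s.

119 m

Total distance travelled is ∫|v| dt — sum the magnitudes of each area piece.
0–5 s: |12| × 5 = 60 m
5–9 s: |6| × 4 = 24 m
9–14 s: |-7| × 5 = 35 m
Total distance = 119 m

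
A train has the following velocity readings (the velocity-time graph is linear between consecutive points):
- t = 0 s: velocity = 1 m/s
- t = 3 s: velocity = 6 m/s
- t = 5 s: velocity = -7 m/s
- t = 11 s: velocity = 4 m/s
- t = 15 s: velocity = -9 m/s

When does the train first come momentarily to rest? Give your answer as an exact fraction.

v changes sign on 3–5 s (from 6 to -7); the graph is linear there, so v = 0 at t = 3 + (-6)·(5 − 3)/(-7 − 6) = 51/13 s.

t = 51/13 s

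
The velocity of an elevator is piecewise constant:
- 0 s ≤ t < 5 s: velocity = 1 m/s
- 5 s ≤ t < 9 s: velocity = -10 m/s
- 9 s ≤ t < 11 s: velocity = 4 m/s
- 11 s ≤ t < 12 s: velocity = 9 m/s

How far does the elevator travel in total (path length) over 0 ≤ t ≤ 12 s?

62 m

Distance (not displacement) is the total path length: add the absolute areas under v-t.
0–5 s: |1| × 5 = 5 m
5–9 s: |-10| × 4 = 40 m
9–11 s: |4| × 2 = 8 m
11–12 s: |9| × 1 = 9 m
Total distance = 62 m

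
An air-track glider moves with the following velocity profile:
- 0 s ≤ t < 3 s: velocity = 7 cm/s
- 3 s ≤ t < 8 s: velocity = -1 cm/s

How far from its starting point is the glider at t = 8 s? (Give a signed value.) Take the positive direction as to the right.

Net displacement equals the area under the velocity-time graph (areas below the axis count negative).
0–3 s: 7 × 3 = 21 cm
3–8 s: -1 × 5 = -5 cm
Net displacement = 16 cm

16 cm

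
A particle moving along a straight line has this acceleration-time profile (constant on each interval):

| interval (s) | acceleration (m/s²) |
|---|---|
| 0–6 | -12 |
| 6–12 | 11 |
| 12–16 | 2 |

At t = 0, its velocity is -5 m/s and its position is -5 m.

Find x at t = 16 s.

On each constant-a segment, Δv = aΔt and Δx = v₀Δt + ½aΔt²; chain segment to segment.
0–6 s: v starts -5 m/s; Δx = -5·6 + ½·-12·6² = -246 m; v ends -77 m/s.
6–12 s: v starts -77 m/s; Δx = -77·6 + ½·11·6² = -264 m; v ends -11 m/s.
12–16 s: v starts -11 m/s; Δx = -11·4 + ½·2·4² = -28 m; v ends -3 m/s.
x(16) = -5 + Σ Δx = -543 m.

-543 m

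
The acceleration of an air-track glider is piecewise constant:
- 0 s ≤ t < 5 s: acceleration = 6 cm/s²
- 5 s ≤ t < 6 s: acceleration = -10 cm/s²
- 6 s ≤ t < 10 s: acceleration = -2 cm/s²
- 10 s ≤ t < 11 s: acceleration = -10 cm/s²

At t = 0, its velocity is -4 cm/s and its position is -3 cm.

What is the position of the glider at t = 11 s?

124 cm

On each constant-a segment, Δv = aΔt and Δx = v₀Δt + ½aΔt²; chain segment to segment.
0–5 s: v starts -4 cm/s; Δx = -4·5 + ½·6·5² = 55 cm; v ends 26 cm/s.
5–6 s: v starts 26 cm/s; Δx = 26·1 + ½·-10·1² = 21 cm; v ends 16 cm/s.
6–10 s: v starts 16 cm/s; Δx = 16·4 + ½·-2·4² = 48 cm; v ends 8 cm/s.
10–11 s: v starts 8 cm/s; Δx = 8·1 + ½·-10·1² = 3 cm; v ends -2 cm/s.
x(11) = -3 + Σ Δx = 124 cm.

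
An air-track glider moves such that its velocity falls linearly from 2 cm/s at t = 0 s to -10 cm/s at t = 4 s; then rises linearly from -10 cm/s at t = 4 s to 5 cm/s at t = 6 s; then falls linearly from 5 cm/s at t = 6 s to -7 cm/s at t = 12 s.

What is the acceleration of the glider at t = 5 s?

Acceleration is the slope of the v-t graph on 4–6 s: (5 − -10)/(6 − 4) = 7.5 cm/s².

7.5 cm/s²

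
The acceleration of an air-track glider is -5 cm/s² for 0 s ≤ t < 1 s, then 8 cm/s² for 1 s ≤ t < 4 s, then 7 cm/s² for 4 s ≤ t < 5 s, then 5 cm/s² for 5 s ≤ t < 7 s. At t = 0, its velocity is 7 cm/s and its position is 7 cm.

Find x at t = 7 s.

On each constant-a segment, Δv = aΔt and Δx = v₀Δt + ½aΔt²; chain segment to segment.
0–1 s: v starts 7 cm/s; Δx = 7·1 + ½·-5·1² = 4.5 cm; v ends 2 cm/s.
1–4 s: v starts 2 cm/s; Δx = 2·3 + ½·8·3² = 42 cm; v ends 26 cm/s.
4–5 s: v starts 26 cm/s; Δx = 26·1 + ½·7·1² = 29.5 cm; v ends 33 cm/s.
5–7 s: v starts 33 cm/s; Δx = 33·2 + ½·5·2² = 76 cm; v ends 43 cm/s.
x(7) = 7 + Σ Δx = 159 cm.

159 cm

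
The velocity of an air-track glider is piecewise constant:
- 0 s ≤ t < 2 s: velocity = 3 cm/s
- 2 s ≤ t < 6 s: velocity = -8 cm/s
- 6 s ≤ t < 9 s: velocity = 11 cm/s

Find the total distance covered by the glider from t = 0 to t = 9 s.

Distance (not displacement) is the total path length: add the absolute areas under v-t.
0–2 s: |3| × 2 = 6 cm
2–6 s: |-8| × 4 = 32 cm
6–9 s: |11| × 3 = 33 cm
Total distance = 71 cm

71 cm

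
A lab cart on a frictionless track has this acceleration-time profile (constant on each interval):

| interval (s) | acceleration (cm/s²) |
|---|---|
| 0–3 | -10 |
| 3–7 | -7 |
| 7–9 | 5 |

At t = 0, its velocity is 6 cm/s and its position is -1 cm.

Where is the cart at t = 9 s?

On each constant-a segment, Δv = aΔt and Δx = v₀Δt + ½aΔt²; chain segment to segment.
0–3 s: v starts 6 cm/s; Δx = 6·3 + ½·-10·3² = -27 cm; v ends -24 cm/s.
3–7 s: v starts -24 cm/s; Δx = -24·4 + ½·-7·4² = -152 cm; v ends -52 cm/s.
7–9 s: v starts -52 cm/s; Δx = -52·2 + ½·5·2² = -94 cm; v ends -42 cm/s.
x(9) = -1 + Σ Δx = -274 cm.

-274 cm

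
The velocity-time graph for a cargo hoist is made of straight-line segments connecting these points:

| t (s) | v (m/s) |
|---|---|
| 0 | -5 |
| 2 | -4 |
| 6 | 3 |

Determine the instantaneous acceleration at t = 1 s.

0.5 m/s²

Acceleration is the slope of the v-t graph on 0–2 s: (-4 − -5)/(2 − 0) = 0.5 m/s².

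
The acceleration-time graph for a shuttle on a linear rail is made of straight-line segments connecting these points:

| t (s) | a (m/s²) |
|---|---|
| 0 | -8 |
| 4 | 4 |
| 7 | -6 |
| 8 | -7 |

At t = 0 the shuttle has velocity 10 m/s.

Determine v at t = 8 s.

-7.5 m/s

Δv equals the area under the a-t graph; then v = v₀ + Δv.
0–4 s: ½(-8 + 4)(4) = -8 m/s
4–7 s: ½(4 + -6)(3) = -3 m/s
7–8 s: ½(-6 + -7)(1) = -6.5 m/s
Δv = -17.5 m/s, so v(8) = 10 + (-17.5) = -7.5 m/s.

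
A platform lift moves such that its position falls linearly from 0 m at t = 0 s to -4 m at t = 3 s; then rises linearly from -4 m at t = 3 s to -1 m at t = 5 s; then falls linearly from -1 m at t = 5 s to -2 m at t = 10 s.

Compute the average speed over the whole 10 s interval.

0.8 m/s

Average speed = (total path length)/(elapsed time); on a piecewise-linear x-t graph the path length is Σ|Δx|.
0–3 s: |Δx| = |-4 − 0| = 4 m
3–5 s: |Δx| = |-1 − -4| = 3 m
5–10 s: |Δx| = |-2 − -1| = 1 m
Total path = 8 m; average speed = 8/10 = 0.8 m/s.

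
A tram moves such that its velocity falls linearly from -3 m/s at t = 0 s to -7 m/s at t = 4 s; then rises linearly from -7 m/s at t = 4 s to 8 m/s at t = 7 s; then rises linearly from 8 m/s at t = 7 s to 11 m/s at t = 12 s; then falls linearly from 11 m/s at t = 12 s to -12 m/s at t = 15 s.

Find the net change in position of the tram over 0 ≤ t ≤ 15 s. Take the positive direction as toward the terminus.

Displacement is the signed area under the v-t curve.
0–4 s: ½(-3 + -7)(4) = -20 m
4–7 s: ½(-7 + 8)(3) = 1.5 m
7–12 s: ½(8 + 11)(5) = 47.5 m
12–15 s: ½(11 + -12)(3) = -1.5 m
Net displacement = 27.5 m

27.5 m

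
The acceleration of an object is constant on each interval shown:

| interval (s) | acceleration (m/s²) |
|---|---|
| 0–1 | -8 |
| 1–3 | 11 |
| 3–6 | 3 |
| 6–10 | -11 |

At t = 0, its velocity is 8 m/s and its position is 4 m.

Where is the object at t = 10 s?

145.5 m

On each constant-a segment, Δv = aΔt and Δx = v₀Δt + ½aΔt²; chain segment to segment.
0–1 s: v starts 8 m/s; Δx = 8·1 + ½·-8·1² = 4 m; v ends 0 m/s.
1–3 s: v starts 0 m/s; Δx = 0·2 + ½·11·2² = 22 m; v ends 22 m/s.
3–6 s: v starts 22 m/s; Δx = 22·3 + ½·3·3² = 79.5 m; v ends 31 m/s.
6–10 s: v starts 31 m/s; Δx = 31·4 + ½·-11·4² = 36 m; v ends -13 m/s.
x(10) = 4 + Σ Δx = 145.5 m.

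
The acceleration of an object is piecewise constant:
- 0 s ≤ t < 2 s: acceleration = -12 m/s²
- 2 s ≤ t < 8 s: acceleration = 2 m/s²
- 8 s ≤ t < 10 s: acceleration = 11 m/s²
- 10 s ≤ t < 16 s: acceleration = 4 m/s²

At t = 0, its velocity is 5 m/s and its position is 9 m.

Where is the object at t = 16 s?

On each constant-a segment, Δv = aΔt and Δx = v₀Δt + ½aΔt²; chain segment to segment.
0–2 s: v starts 5 m/s; Δx = 5·2 + ½·-12·2² = -14 m; v ends -19 m/s.
2–8 s: v starts -19 m/s; Δx = -19·6 + ½·2·6² = -78 m; v ends -7 m/s.
8–10 s: v starts -7 m/s; Δx = -7·2 + ½·11·2² = 8 m; v ends 15 m/s.
10–16 s: v starts 15 m/s; Δx = 15·6 + ½·4·6² = 162 m; v ends 39 m/s.
x(16) = 9 + Σ Δx = 87 m.

87 m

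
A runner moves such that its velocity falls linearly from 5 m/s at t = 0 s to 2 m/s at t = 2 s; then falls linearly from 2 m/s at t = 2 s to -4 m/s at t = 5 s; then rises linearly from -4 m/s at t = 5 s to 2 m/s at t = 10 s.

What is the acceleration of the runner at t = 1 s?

Acceleration is the slope of the v-t graph on 0–2 s: (2 − 5)/(2 − 0) = -1.5 m/s².

-1.5 m/s²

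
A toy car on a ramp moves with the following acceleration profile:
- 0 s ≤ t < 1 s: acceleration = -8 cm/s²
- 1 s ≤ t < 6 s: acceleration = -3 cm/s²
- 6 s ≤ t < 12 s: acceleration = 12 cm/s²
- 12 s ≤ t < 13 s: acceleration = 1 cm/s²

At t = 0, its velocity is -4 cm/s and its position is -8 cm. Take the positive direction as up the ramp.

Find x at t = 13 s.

On each constant-a segment, Δv = aΔt and Δx = v₀Δt + ½aΔt²; chain segment to segment.
0–1 s: v starts -4 cm/s; Δx = -4·1 + ½·-8·1² = -8 cm; v ends -12 cm/s.
1–6 s: v starts -12 cm/s; Δx = -12·5 + ½·-3·5² = -97.5 cm; v ends -27 cm/s.
6–12 s: v starts -27 cm/s; Δx = -27·6 + ½·12·6² = 54 cm; v ends 45 cm/s.
12–13 s: v starts 45 cm/s; Δx = 45·1 + ½·1·1² = 45.5 cm; v ends 46 cm/s.
x(13) = -8 + Σ Δx = -14 cm.

-14 cm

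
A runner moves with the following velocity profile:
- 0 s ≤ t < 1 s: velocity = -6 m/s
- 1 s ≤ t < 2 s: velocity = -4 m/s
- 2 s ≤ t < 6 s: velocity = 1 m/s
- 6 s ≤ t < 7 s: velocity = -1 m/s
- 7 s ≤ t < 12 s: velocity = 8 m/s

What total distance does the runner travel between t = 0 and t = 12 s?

Distance (not displacement) is the total path length: add the absolute areas under v-t.
0–1 s: |-6| × 1 = 6 m
1–2 s: |-4| × 1 = 4 m
2–6 s: |1| × 4 = 4 m
6–7 s: |-1| × 1 = 1 m
7–12 s: |8| × 5 = 40 m
Total distance = 55 m

55 m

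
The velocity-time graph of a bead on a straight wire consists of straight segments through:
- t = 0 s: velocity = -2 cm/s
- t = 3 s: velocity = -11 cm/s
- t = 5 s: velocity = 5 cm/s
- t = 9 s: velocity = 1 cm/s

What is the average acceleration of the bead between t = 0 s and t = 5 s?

1.4 cm/s²

Average acceleration = Δv/Δt = (5 − -2)/(5 − 0) = 1.4 cm/s².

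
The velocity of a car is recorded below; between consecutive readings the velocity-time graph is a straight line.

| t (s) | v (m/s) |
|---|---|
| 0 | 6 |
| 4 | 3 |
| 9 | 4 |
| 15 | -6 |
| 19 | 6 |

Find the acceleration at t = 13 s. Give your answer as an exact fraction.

Acceleration is the slope of the v-t graph on 9–15 s: (-6 − 4)/(15 − 9) = -5/3 m/s².

-5/3 m/s²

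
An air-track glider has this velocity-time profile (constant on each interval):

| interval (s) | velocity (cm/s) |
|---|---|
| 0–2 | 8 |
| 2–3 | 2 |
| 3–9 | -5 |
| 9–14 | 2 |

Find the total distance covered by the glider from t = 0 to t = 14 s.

Total distance travelled is ∫|v| dt — sum the magnitudes of each area piece.
0–2 s: |8| × 2 = 16 cm
2–3 s: |2| × 1 = 2 cm
3–9 s: |-5| × 6 = 30 cm
9–14 s: |2| × 5 = 10 cm
Total distance = 58 cm

58 cm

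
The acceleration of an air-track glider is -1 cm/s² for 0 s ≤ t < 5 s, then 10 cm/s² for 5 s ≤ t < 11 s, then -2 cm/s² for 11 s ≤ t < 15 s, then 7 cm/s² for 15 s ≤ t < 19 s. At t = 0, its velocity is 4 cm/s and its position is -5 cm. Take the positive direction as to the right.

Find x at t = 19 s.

656.5 cm

On each constant-a segment, Δv = aΔt and Δx = v₀Δt + ½aΔt²; chain segment to segment.
0–5 s: v starts 4 cm/s; Δx = 4·5 + ½·-1·5² = 7.5 cm; v ends -1 cm/s.
5–11 s: v starts -1 cm/s; Δx = -1·6 + ½·10·6² = 174 cm; v ends 59 cm/s.
11–15 s: v starts 59 cm/s; Δx = 59·4 + ½·-2·4² = 220 cm; v ends 51 cm/s.
15–19 s: v starts 51 cm/s; Δx = 51·4 + ½·7·4² = 260 cm; v ends 79 cm/s.
x(19) = -5 + Σ Δx = 656.5 cm.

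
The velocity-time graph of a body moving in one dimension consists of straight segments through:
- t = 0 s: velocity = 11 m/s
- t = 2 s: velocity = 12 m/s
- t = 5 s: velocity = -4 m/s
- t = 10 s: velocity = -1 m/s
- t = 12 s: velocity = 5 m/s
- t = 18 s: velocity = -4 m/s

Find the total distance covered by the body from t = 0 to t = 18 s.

Total distance travelled is ∫|v| dt — sum the magnitudes of each area piece.
0–2 s: |½(11 + 12)(2)| = 23 m
2–5 s: v = 0 at t = 4.25 s; triangle areas 13.5 + 1.5 = 15 m
5–10 s: |½(-4 + -1)(5)| = 12.5 m
10–12 s: v = 0 at t = 31/3 s; triangle areas 1/6 + 25/6 = 13/3 m
12–18 s: v = 0 at t = 46/3 s; triangle areas 25/3 + 16/3 = 41/3 m
Total distance = 68.5 m

68.5 m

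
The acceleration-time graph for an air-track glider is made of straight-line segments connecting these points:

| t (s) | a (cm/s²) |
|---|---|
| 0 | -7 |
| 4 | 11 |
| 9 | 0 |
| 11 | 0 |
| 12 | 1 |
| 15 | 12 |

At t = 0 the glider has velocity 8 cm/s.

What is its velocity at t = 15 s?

Δv equals the area under the a-t graph; then v = v₀ + Δv.
0–4 s: ½(-7 + 11)(4) = 8 cm/s
4–9 s: ½(11 + 0)(5) = 27.5 cm/s
9–11 s: 0 × 2 = 0 cm/s
11–12 s: ½(0 + 1)(1) = 0.5 cm/s
12–15 s: ½(1 + 12)(3) = 19.5 cm/s
Δv = 55.5 cm/s, so v(15) = 8 + (55.5) = 63.5 cm/s.

63.5 cm/s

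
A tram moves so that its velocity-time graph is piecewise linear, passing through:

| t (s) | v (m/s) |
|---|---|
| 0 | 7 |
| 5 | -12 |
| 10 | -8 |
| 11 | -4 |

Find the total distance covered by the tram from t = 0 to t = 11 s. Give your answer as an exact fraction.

3093/38 m

Total distance travelled is ∫|v| dt — sum the magnitudes of each area piece.
0–5 s: v = 0 at t = 35/19 s; triangle areas 245/38 + 360/19 = 965/38 m
5–10 s: |½(-12 + -8)(5)| = 50 m
10–11 s: |½(-8 + -4)(1)| = 6 m
Total distance = 3093/38 m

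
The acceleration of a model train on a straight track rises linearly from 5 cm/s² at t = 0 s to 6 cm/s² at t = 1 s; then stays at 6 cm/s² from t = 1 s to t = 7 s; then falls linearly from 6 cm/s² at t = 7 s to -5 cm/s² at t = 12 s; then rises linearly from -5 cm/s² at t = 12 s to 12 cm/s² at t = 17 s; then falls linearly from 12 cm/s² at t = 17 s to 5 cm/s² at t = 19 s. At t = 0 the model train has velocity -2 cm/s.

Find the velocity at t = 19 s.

Δv equals the area under the a-t graph; then v = v₀ + Δv.
0–1 s: ½(5 + 6)(1) = 5.5 cm/s
1–7 s: 6 × 6 = 36 cm/s
7–12 s: ½(6 + -5)(5) = 2.5 cm/s
12–17 s: ½(-5 + 12)(5) = 17.5 cm/s
17–19 s: ½(12 + 5)(2) = 17 cm/s
Δv = 78.5 cm/s, so v(19) = -2 + (78.5) = 76.5 cm/s.

76.5 cm/s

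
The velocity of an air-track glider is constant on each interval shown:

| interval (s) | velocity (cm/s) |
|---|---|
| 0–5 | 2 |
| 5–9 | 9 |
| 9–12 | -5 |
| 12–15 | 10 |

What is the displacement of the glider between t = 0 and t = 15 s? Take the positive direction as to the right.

Displacement is the signed area under the v-t curve.
0–5 s: 2 × 5 = 10 cm
5–9 s: 9 × 4 = 36 cm
9–12 s: -5 × 3 = -15 cm
12–15 s: 10 × 3 = 30 cm
Net displacement = 61 cm

61 cm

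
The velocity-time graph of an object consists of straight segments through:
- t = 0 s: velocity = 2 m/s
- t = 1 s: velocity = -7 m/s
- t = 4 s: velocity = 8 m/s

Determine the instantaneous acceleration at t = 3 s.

5 m/s²

Acceleration is the slope of the v-t graph on 1–4 s: (8 − -7)/(4 − 1) = 5 m/s².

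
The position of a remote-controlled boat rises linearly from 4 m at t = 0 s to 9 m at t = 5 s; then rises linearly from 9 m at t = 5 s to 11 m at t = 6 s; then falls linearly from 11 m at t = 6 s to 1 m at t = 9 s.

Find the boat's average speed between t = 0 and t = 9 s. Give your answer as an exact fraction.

17/9 m/s

Average speed = (total path length)/(elapsed time); on a piecewise-linear x-t graph the path length is Σ|Δx|.
0–5 s: |Δx| = |9 − 4| = 5 m
5–6 s: |Δx| = |11 − 9| = 2 m
6–9 s: |Δx| = |1 − 11| = 10 m
Total path = 17 m; average speed = 17/9 = 17/9 m/s.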